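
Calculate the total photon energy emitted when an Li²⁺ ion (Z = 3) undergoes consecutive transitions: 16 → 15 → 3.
13.1274 eV

The energy levels of Li²⁺ are E_n = -13.6057 × 3² / n² eV.

First transition (16 → 15):
ΔE₁ = |E_15 - E_16|
ΔE₁ = |-0.5442280000 - (-0.4783253906)| = 0.0659026 eV

Second transition (15 → 3):
ΔE₂ = |E_3 - E_15|
ΔE₂ = |-13.6057000000 - (-0.5442280000)| = 13.0614720 eV

Total energy released:
E_total = ΔE₁ + ΔE₂ = 0.0659026 + 13.0614720 = 13.1274 eV

Note: This equals the direct transition 16 → 3: 13.1274 eV ✓
Energy is conserved regardless of the path taken.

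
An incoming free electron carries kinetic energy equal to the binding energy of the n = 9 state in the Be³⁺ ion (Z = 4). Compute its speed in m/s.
9.723e+05 m/s (or 0.324% of c)

The binding energy at n = 9 for Be³⁺ is:
E_9 = -13.6057 × 4²/9² = -2.687546 eV
|E_9| = 2.687546 eV

Convert to Joules:
KE = 2.687546 eV × (1.602177 × 10⁻¹⁹ J/eV) = 4.30592e-19 J

Using KE = ½mv²:
v = √(2·KE/m_e)
v = √(2 × 4.30592e-19 J / 9.10938 × 10⁻³¹ kg)
v = 9.723e+05 m/s

This is approximately 0.324% the speed of light.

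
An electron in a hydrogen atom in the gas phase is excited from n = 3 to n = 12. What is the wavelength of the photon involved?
874.8145 nm

First, find the transition energy using E_n = -13.6057 / n² eV:
E_3 = -13.6057 / 3² = -1.51174444 eV
E_12 = -13.6057 / 12² = -0.09448403 eV

Photon energy: |ΔE| = |E_12 - E_3| = 1.41726041 eV

Convert to wavelength using E = hc/λ with hc = 1239.84 eV·nm:
λ = hc/E = 1239.84 eV·nm / 1.41726041 eV
λ = 874.8145 nm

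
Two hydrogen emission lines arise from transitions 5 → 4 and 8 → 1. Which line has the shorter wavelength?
8 → 1

Calculate the energy for each transition:

Transition 5 → 4:
ΔE₁ = |E_4 - E_5| = |-13.6057/4² - (-13.6057/5²)|
ΔE₁ = |-0.8503562500 - (-0.5442280000)| = 0.3061283 eV

Transition 8 → 1:
ΔE₂ = |E_1 - E_8| = |-13.6057/1² - (-13.6057/8²)|
ΔE₂ = |-13.6057000000 - (-0.2125890625)| = 13.3931109 eV

Since 13.3931109 eV > 0.3061283 eV, the transition 8 → 1 emits the more energetic photon.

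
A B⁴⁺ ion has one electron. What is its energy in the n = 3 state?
-37.7936 eV

For hydrogen-like ions, the energy levels scale with Z²:
E_n = -13.6057 Z² / n² eV

For B⁴⁺ (Z = 5) at n = 3:
E_3 = -13.6057 × 5² / 3²
E_3 = -13.6057 × 25 / 9
E_3 = -340.1425 / 9
E_3 = -37.7936 eV

The energy is 25 times more negative than hydrogen at the same n due to the stronger nuclear charge.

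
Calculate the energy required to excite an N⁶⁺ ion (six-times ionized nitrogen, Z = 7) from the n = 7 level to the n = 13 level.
9.66085 eV

The energy levels of a hydrogen-like atom are E_n = -13.6057 Z² eV / n².

Energy at n = 7: E_7 = -13.6057 × 7² / 7² = -13.60570000 eV
Energy at n = 13: E_13 = -13.6057 × 7² / 13² = -3.94484793 eV

The excitation energy is the difference:
ΔE = E_13 - E_7
ΔE = -3.94484793 - (-13.60570000)
ΔE = 9.66085 eV

Since this is positive, energy must be absorbed (photon absorption).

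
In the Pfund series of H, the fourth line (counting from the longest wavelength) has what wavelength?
3295.19981 nm

The lines of a series are numbered from the longest wavelength (smallest ΔE) outward; the fourth line is the transition from n = n_f + 4 to n_f.
The Pfund series has all transitions ending at n_f = 5.

For H, the fourth line (δ-line) is the jump from n = 9 to n = 5:
E_9 = -13.6057 / 9² = -0.16797160494 eV
E_5 = -13.6057 / 5² = -0.54422800000 eV
ΔE = E_9 - E_5 = 0.37625639506 eV

λ = hc/E = 1239.84 eV·nm / 0.37625639506 eV
λ = 3295.19981 nm

This is the δ-line of the Pfund series in H.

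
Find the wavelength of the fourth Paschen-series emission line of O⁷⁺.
15.698 nm

The lines of a series are numbered from the longest wavelength (smallest ΔE) outward; the fourth line is the transition from n = n_f + 4 to n_f.
The Paschen series has all transitions ending at n_f = 3.

For O⁷⁺ (Z = 8), the fourth line (δ-line) is the jump from n = 7 to n = 3:
E_7 = -13.6057 × 8² / 7² = -17.77071 eV
E_3 = -13.6057 × 8² / 3² = -96.75164 eV
ΔE = E_7 - E_3 = 78.98093 eV

λ = hc/E = 1239.84 eV·nm / 78.98093 eV
λ = 15.698 nm

This is the δ-line of the Paschen series in O⁷⁺.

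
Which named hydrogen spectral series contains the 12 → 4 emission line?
Brackett series

The spectral series in hydrogen are named based on the final (lower) energy level:
- Lyman series: n_final = 1 (ultraviolet)
- Balmer series: n_final = 2 (visible/near-UV)
- Paschen series: n_final = 3 (infrared)
- Brackett series: n_final = 4 (infrared)
- Pfund series: n_final = 5 (far infrared)

Since this transition ends at n = 4, it belongs to the Brackett series.

For reference, this 12 → 4 line has photon energy
ΔE = 13.6057 eV × (1/4² - 1/12²) = 0.75587222222 eV,
corresponding to wavelength λ = hc/ΔE = 1239.84 eV·nm / 0.75587222222 eV = 1640.27724 nm in the infrared region.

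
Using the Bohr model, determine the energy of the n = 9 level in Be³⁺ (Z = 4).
-2.687546 eV

For hydrogen-like ions, the energy levels scale with Z²:
E_n = -13.6057 Z² / n² eV

For Be³⁺ (Z = 4) at n = 9:
E_9 = -13.6057 × 4² / 9²
E_9 = -13.6057 × 16 / 81
E_9 = -217.6912 / 81
E_9 = -2.687546 eV

The energy is 16 times more negative than hydrogen at the same n due to the stronger nuclear charge.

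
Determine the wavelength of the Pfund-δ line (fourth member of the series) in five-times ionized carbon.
91.533 nm

The lines of a series are numbered from the longest wavelength (smallest ΔE) outward; the fourth line is the transition from n = n_f + 4 to n_f.
The Pfund series has all transitions ending at n_f = 5.

For C⁵⁺ (Z = 6), the fourth line (δ-line) is the jump from n = 9 to n = 5:
E_9 = -13.6057 × 6² / 9² = -6.04698 eV
E_5 = -13.6057 × 6² / 5² = -19.59221 eV
ΔE = E_9 - E_5 = 13.54523 eV

λ = hc/E = 1239.84 eV·nm / 13.54523 eV
λ = 91.533 nm

This is the δ-line of the Pfund series in C⁵⁺.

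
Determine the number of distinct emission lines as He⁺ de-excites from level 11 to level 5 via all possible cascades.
21

The electron can occupy levels n = 5, 6, ..., 11 during de-excitation — that is m = 11 - 5 + 1 = 7 distinct levels.

The number of distinct spectral lines equals the number of ways to choose 2 of these m levels (each pair gives one possible emission transition):

Number of lines = m(m-1)/2 = 7×6/2 = 21

These correspond to all possible transitions between the 7 levels:
11 → 10, 11 → 9, 11 → 8, 11 → 7, 11 → 6, 11 → 5, 10 → 9, 10 → 8...

Each transition produces a photon with a unique energy (and thus wavelength). This count does not depend on Z.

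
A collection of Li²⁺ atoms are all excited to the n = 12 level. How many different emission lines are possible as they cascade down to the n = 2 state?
55

The electron can occupy levels n = 2, 3, ..., 12 during de-excitation — that is m = 12 - 2 + 1 = 11 distinct levels.

The number of distinct spectral lines equals the number of ways to choose 2 of these m levels (each pair gives one possible emission transition):

Number of lines = m(m-1)/2 = 11×10/2 = 55

These correspond to all possible transitions between the 11 levels:
12 → 11, 12 → 10, 12 → 9, 12 → 8, 12 → 7, 12 → 6, 12 → 5, 12 → 4...

Each transition produces a photon with a unique energy (and thus wavelength). This count does not depend on Z.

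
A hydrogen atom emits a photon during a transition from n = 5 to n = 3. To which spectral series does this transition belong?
Paschen series

The spectral series in hydrogen are named based on the final (lower) energy level:
- Lyman series: n_final = 1 (ultraviolet)
- Balmer series: n_final = 2 (visible/near-UV)
- Paschen series: n_final = 3 (infrared)
- Brackett series: n_final = 4 (infrared)
- Pfund series: n_final = 5 (far infrared)

Since this transition ends at n = 3, it belongs to the Paschen series.

For reference, this 5 → 3 line has photon energy
ΔE = 13.6057 eV × (1/3² - 1/5²) = 0.96751644444 eV,
corresponding to wavelength λ = hc/ΔE = 1239.84 eV·nm / 0.96751644444 eV = 1281.46659 nm in the infrared region.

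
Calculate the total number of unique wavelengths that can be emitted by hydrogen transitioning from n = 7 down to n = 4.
6

The electron can occupy levels n = 4, 5, ..., 7 during de-excitation — that is m = 7 - 4 + 1 = 4 distinct levels.

The number of distinct spectral lines equals the number of ways to choose 2 of these m levels (each pair gives one possible emission transition):

Number of lines = m(m-1)/2 = 4×3/2 = 6

These correspond to all possible transitions between the 4 levels:
7 → 6, 7 → 5, 7 → 4, 6 → 5, 6 → 4, 5 → 4

Each transition produces a photon with a unique energy (and thus wavelength). This count does not depend on Z.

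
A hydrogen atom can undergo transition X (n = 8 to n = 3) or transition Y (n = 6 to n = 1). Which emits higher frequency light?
6 → 1

Calculate the energy for each transition:

Transition 8 → 3:
ΔE₁ = |E_3 - E_8| = |-13.6057/3² - (-13.6057/8²)|
ΔE₁ = |-1.511744444 - (-0.212589063)| = 1.299155 eV

Transition 6 → 1:
ΔE₂ = |E_1 - E_6| = |-13.6057/1² - (-13.6057/6²)|
ΔE₂ = |-13.605700000 - (-0.377936111)| = 13.227764 eV

Since 13.227764 eV > 1.299155 eV, the transition 6 → 1 emits the more energetic photon.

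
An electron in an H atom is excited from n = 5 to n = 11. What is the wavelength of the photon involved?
2871.434 nm

First, find the transition energy using E_n = -13.6057 / n² eV:
E_5 = -13.6057 / 5² = -0.544228000 eV
E_11 = -13.6057 / 11² = -0.112443802 eV

Photon energy: |ΔE| = |E_11 - E_5| = 0.431784198 eV

Convert to wavelength using E = hc/λ with hc = 1239.84 eV·nm:
λ = hc/E = 1239.84 eV·nm / 0.431784198 eV
λ = 2871.434 nm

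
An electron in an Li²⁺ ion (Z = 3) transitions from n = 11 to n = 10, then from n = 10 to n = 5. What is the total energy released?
3.8861 eV

The energy levels of Li²⁺ are E_n = -13.6057 × 3² / n² eV.

First transition (11 → 10):
ΔE₁ = |E_10 - E_11|
ΔE₁ = |-1.2245130000 - (-1.0119942149)| = 0.2125188 eV

Second transition (10 → 5):
ΔE₂ = |E_5 - E_10|
ΔE₂ = |-4.8980520000 - (-1.2245130000)| = 3.6735390 eV

Total energy released:
E_total = ΔE₁ + ΔE₂ = 0.2125188 + 3.6735390 = 3.8861 eV

Note: This equals the direct transition 11 → 5: 3.8861 eV ✓
Energy is conserved regardless of the path taken.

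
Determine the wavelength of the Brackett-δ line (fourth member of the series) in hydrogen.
1944.032 nm

The lines of a series are numbered from the longest wavelength (smallest ΔE) outward; the fourth line is the transition from n = n_f + 4 to n_f.
The Brackett series has all transitions ending at n_f = 4.

For H, the fourth line (δ-line) is the jump from n = 8 to n = 4:
E_8 = -13.6057 / 8² = -0.212589063 eV
E_4 = -13.6057 / 4² = -0.850356250 eV
ΔE = E_8 - E_4 = 0.637767187 eV

λ = hc/E = 1239.84 eV·nm / 0.637767187 eV
λ = 1944.032 nm

This is the δ-line of the Brackett series in H.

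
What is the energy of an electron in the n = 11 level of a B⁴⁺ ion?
-2.81 eV

For hydrogen-like ions, the energy levels scale with Z²:
E_n = -13.6057 Z² / n² eV

For B⁴⁺ (Z = 5) at n = 11:
E_11 = -13.6057 × 5² / 11²
E_11 = -13.6057 × 25 / 121
E_11 = -340.1425 / 121
E_11 = -2.81 eV

The energy is 25 times more negative than hydrogen at the same n due to the stronger nuclear charge.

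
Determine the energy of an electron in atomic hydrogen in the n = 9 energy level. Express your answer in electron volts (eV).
-0.167972 eV

The energy levels of a hydrogen-like atom are given by:
E_n = -13.6057 eV / n²

For n = 9:
E_9 = -13.6057 eV / 9²
E_9 = -13.6057 eV / 81
E_9 = -0.167972 eV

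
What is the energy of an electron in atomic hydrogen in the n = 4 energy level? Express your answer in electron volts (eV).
-0.850 eV

The energy levels of a hydrogen-like atom are given by:
E_n = -13.6057 eV / n²

For n = 4:
E_4 = -13.6057 eV / 4²
E_4 = -13.6057 eV / 16
E_4 = -0.850 eV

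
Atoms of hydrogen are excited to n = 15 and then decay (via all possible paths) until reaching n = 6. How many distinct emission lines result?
45

The electron can occupy levels n = 6, 7, ..., 15 during de-excitation — that is m = 15 - 6 + 1 = 10 distinct levels.

The number of distinct spectral lines equals the number of ways to choose 2 of these m levels (each pair gives one possible emission transition):

Number of lines = m(m-1)/2 = 10×9/2 = 45

These correspond to all possible transitions between the 10 levels:
15 → 14, 15 → 13, 15 → 12, 15 → 11, 15 → 10, 15 → 9, 15 → 8, 15 → 7...

Each transition produces a photon with a unique energy (and thus wavelength). This count does not depend on Z.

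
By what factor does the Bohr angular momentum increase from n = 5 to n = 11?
2.200

In the Bohr model, L_n = nℏ, so the ratio is purely the ratio of quantum numbers:

L_11/L_5 = 11ℏ / 5ℏ = 11/5 = 2.200

The angular momentum scales linearly with n.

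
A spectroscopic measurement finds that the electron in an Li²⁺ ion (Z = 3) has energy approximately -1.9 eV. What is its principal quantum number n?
n = 8

The exact energy levels follow E_n = -13.6057 Z² / n² eV with Z = 3.

The measured value (-1.9 eV) is reported to only 2 significant figures, so we must test candidate n values and see which one matches to that precision.

Candidate energies:
  n = 6:  E = -13.6057 × 3² / 6² = -3.401425 eV
  n = 7:  E = -13.6057 × 3² / 7² = -2.499006 eV
  n = 8:  E = -13.6057 × 3² / 8² = -1.913302 eV  ← matches
  n = 9:  E = -13.6057 × 3² / 9² = -1.511744 eV
  n = 10:  E = -13.6057 × 3² / 10² = -1.224513 eV

Checking against the measurement of -1.9 eV (2 sig figs), only n = 8 agrees:
E_8 = -1.913302 eV, which rounds to -1.9 eV ✓

Therefore n = 8.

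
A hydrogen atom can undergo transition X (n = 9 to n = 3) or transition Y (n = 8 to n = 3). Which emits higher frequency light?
9 → 3

Calculate the energy for each transition:

Transition 9 → 3:
ΔE₁ = |E_3 - E_9| = |-13.6057/3² - (-13.6057/9²)|
ΔE₁ = |-1.51174444 - (-0.16797160)| = 1.34377 eV

Transition 8 → 3:
ΔE₂ = |E_3 - E_8| = |-13.6057/3² - (-13.6057/8²)|
ΔE₂ = |-1.51174444 - (-0.21258906)| = 1.29916 eV

Since 1.34377 eV > 1.29916 eV, the transition 9 → 3 emits the more energetic photon.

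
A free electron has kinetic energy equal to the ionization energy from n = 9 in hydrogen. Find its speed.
2.43077e+05 m/s (or 0.0811% of c)

The binding energy at n = 9 for hydrogen is:
E_9 = -13.6057/9² = -0.167971605 eV
|E_9| = 0.167971605 eV

Convert to Joules:
KE = 0.167971605 eV × (1.602177 × 10⁻¹⁹ J/eV) = 2.6912024e-20 J

Using KE = ½mv²:
v = √(2·KE/m_e)
v = √(2 × 2.6912024e-20 J / 9.10938 × 10⁻³¹ kg)
v = 2.43077e+05 m/s

This is approximately 0.0811% the speed of light.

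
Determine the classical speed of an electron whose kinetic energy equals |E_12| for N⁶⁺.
1.276e+06 m/s (or 0.426% of c)

The binding energy at n = 12 for N⁶⁺ is:
E_12 = -13.6057 × 7²/12² = -4.629717 eV
|E_12| = 4.629717 eV

Convert to Joules:
KE = 4.629717 eV × (1.602177 × 10⁻¹⁹ J/eV) = 7.41763e-19 J

Using KE = ½mv²:
v = √(2·KE/m_e)
v = √(2 × 7.41763e-19 J / 9.10938 × 10⁻³¹ kg)
v = 1.276e+06 m/s

This is approximately 0.426% the speed of light.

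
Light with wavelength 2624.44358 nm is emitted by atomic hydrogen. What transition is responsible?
n = 6 → n = 4

First, find the photon energy from the wavelength (hc = 1239.84 eV·nm):
E = hc/λ = 1239.84 eV·nm / 2624.44358 nm = 0.47242014 eV

The energy levels of hydrogen satisfy E_n = -13.6057 / n² eV, so an emission n_i → n_f releases
ΔE = 13.6057 × (1/n_f² − 1/n_i²) eV.

Setting ΔE equal to the photon energy:
1/n_f² − 1/n_i² = 0.47242014 / 13.6057 = 0.034722222

Since 1/n_i² must be positive, we need 1/n_f² > 0.034722222, i.e. n_f ≤ 5. For each allowed n_f, solve n_i = (1/n_f² − 0.034722222)^(−1/2) and check whether it is a whole number:
  n_f = 1: 1/n_i² = 1.000000000 − 0.034722222 = 0.965277778 → n_i = 1.018  (not an integer) ✗
  n_f = 2: 1/n_i² = 0.250000000 − 0.034722222 = 0.215277778 → n_i = 2.155  (not an integer) ✗
  n_f = 3: 1/n_i² = 0.111111111 − 0.034722222 = 0.076388889 → n_i = 3.618  (not an integer) ✗
  n_f = 4: 1/n_i² = 0.062500000 − 0.034722222 = 0.027777778 → n_i = 6.000  → integer, n_i = 6 ✓
  n_f = 5: 1/n_i² = 0.040000000 − 0.034722222 = 0.005277778 → n_i = 13.765  (not an integer) ✗

Only n_f = 4 gives an integer upper level, n_i = 6.

The transition is from n = 6 to n = 4 (emission).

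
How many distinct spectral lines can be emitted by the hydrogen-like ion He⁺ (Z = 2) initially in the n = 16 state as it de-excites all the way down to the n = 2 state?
105

The electron can occupy levels n = 2, 3, ..., 16 during de-excitation — that is m = 16 - 2 + 1 = 15 distinct levels.

The number of distinct spectral lines equals the number of ways to choose 2 of these m levels (each pair gives one possible emission transition):

Number of lines = m(m-1)/2 = 15×14/2 = 105

These correspond to all possible transitions between the 15 levels:
16 → 15, 16 → 14, 16 → 13, 16 → 12, 16 → 11, 16 → 10, 16 → 9, 16 → 8...

Each transition produces a photon with a unique energy (and thus wavelength). This count does not depend on Z.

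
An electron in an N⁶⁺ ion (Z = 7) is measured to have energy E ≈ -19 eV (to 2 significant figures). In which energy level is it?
n = 6

The exact energy levels follow E_n = -13.6057 Z² / n² eV with Z = 7.

The measured value (-19 eV) is reported to only 2 significant figures, so we must test candidate n values and see which one matches to that precision.

Candidate energies:
  n = 4:  E = -13.6057 × 7² / 4² = -41.66746 eV
  n = 5:  E = -13.6057 × 7² / 5² = -26.66717 eV
  n = 6:  E = -13.6057 × 7² / 6² = -18.51887 eV  ← matches
  n = 7:  E = -13.6057 × 7² / 7² = -13.60570 eV
  n = 8:  E = -13.6057 × 7² / 8² = -10.41686 eV

Checking against the measurement of -19 eV (2 sig figs), only n = 6 agrees:
E_6 = -18.51887 eV, which rounds to -19 eV ✓

Therefore n = 6.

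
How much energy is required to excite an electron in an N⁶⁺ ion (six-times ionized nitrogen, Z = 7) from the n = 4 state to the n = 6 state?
23.14859 eV

The energy levels of a hydrogen-like atom are E_n = -13.6057 Z² eV / n².

Energy at n = 4: E_4 = -13.6057 × 7² / 4² = -41.66745625 eV
Energy at n = 6: E_6 = -13.6057 × 7² / 6² = -18.51886944 eV

The excitation energy is the difference:
ΔE = E_6 - E_4
ΔE = -18.51886944 - (-41.66745625)
ΔE = 23.14859 eV

Since this is positive, energy must be absorbed (photon absorption).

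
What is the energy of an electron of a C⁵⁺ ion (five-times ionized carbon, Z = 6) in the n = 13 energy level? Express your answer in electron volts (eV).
-2.89826 eV

The energy levels of a hydrogen-like atom are given by:
E_n = -13.6057 Z² / n² eV  (with Z = 6 for C⁵⁺)

For n = 13:
E_13 = -13.6057 × 6² / 13²
E_13 = -13.6057 × 36 / 169
E_13 = -2.89826 eV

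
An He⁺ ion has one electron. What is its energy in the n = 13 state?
-0.32203 eV

For hydrogen-like ions, the energy levels scale with Z²:
E_n = -13.6057 Z² / n² eV

For He⁺ (Z = 2) at n = 13:
E_13 = -13.6057 × 2² / 13²
E_13 = -13.6057 × 4 / 169
E_13 = -54.4228 / 169
E_13 = -0.32203 eV

The energy is 4 times more negative than hydrogen at the same n due to the stronger nuclear charge.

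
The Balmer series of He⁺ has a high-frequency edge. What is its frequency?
3.2898e+15 Hz

The series limit corresponds to the transition from n = ∞ to n = 2.
This is the highest energy (shortest wavelength) transition in the Balmer series.

E_∞ = 0 eV
E_2 = -13.6057 × 2² / 2² = -13.6057000 eV

Energy at series limit:
ΔE = E_∞ - E_2 = 0 - (-13.6057000) = 13.6057000 eV
E = 13.6057000 eV × (1.602177 × 10⁻¹⁹ J/eV) = 2.179874e-18 J
f = E/h = 2.179874e-18 J / (6.62607 × 10⁻³⁴ J·s) = 3.2898e+15 Hz

This energy equals the ionization energy from the n = 2 state of He⁺.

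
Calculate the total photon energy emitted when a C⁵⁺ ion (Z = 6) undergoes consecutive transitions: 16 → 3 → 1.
487.8919 eV

The energy levels of C⁵⁺ are E_n = -13.6057 × 6² / n² eV.

First transition (16 → 3):
ΔE₁ = |E_3 - E_16|
ΔE₁ = |-54.4228000000 - (-1.9133015625)| = 52.5094984 eV

Second transition (3 → 1):
ΔE₂ = |E_1 - E_3|
ΔE₂ = |-489.8052000000 - (-54.4228000000)| = 435.3824000 eV

Total energy released:
E_total = ΔE₁ + ΔE₂ = 52.5094984 + 435.3824000 = 487.8919 eV

Note: This equals the direct transition 16 → 1: 487.8919 eV ✓
Energy is conserved regardless of the path taken.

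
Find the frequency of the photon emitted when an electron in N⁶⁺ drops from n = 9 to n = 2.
3.83e+16 Hz

First, find the transition energy:
E_9 = -13.6057 × 7² / 9² = -8.230609 eV
E_2 = -13.6057 × 7² / 2² = -166.669825 eV
|ΔE| = |E_2 - E_9| = 158.439216 eV

Convert to Joules: E = 158.439216 eV × (1.602177 × 10⁻¹⁹ J/eV) = 2.5385e-17 J

Using E = hf:
f = E/h = 2.5385e-17 J / (6.62607 × 10⁻³⁴ J·s)
f = 3.83e+16 Hz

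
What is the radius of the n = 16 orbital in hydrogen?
13.54694 nm (or 135.46936 Å)

The Bohr radius formula is:
r_n = n² a₀ / Z

where a₀ = 0.05291772 nm is the Bohr radius.

For H (Z = 1) at n = 16:
r_16 = 16² × 0.05291772 nm / 1
r_16 = 256 × 0.05291772 nm / 1
r_16 = 13.546936 nm / 1
r_16 = 13.54694 nm

The electron orbits at approximately 13.54694 nm from the nucleus.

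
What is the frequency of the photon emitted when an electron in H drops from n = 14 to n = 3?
3.48753e+14 Hz

First, find the transition energy:
E_14 = -13.6057 / 14² = -0.06941684 eV
E_3 = -13.6057 / 3² = -1.51174444 eV
|ΔE| = |E_3 - E_14| = 1.44232760 eV

Convert to Joules: E = 1.44232760 eV × (1.602177 × 10⁻¹⁹ J/eV) = 2.3108641e-19 J

Using E = hf:
f = E/h = 2.3108641e-19 J / (6.62607 × 10⁻³⁴ J·s)
f = 3.48753e+14 Hz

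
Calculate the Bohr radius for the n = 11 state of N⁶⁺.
0.9147 nm (or 9.1472 Å)

The Bohr radius formula is:
r_n = n² a₀ / Z

where a₀ = 0.0529177 nm is the Bohr radius.

For N⁶⁺ (Z = 7) at n = 11:
r_11 = 11² × 0.0529177 nm / 7
r_11 = 121 × 0.0529177 nm / 7
r_11 = 6.40304 nm / 7
r_11 = 0.9147 nm

The electron orbits at approximately 0.9147 nm from the nucleus.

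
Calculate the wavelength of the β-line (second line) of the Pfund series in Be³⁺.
290.70307 nm

The lines of a series are numbered from the longest wavelength (smallest ΔE) outward; the second line is the transition from n = n_f + 2 to n_f.
The Pfund series has all transitions ending at n_f = 5.

For Be³⁺ (Z = 4), the second line (β-line) is the jump from n = 7 to n = 5:
E_7 = -13.6057 × 4² / 7² = -4.442677551 eV
E_5 = -13.6057 × 4² / 5² = -8.707648000 eV
ΔE = E_7 - E_5 = 4.264970449 eV

λ = hc/E = 1239.84 eV·nm / 4.264970449 eV
λ = 290.70307 nm

This is the β-line of the Pfund series in Be³⁺.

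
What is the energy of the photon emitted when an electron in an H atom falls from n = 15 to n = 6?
0.317466 eV

The energy levels are E_n = -13.6057 eV / n².

Energy at n = 15: E_15 = -13.6057 / 15² = -0.060469778 eV
Energy at n = 6: E_6 = -13.6057 / 6² = -0.377936111 eV

For emission (electron falling to lower state), the photon energy is:
E_photon = E_15 - E_6 = |-0.060469778 - (-0.377936111)|
E_photon = 0.317466 eV

This energy is carried away by the emitted photon.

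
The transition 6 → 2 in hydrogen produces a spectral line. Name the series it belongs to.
Balmer series

The spectral series in hydrogen are named based on the final (lower) energy level:
- Lyman series: n_final = 1 (ultraviolet)
- Balmer series: n_final = 2 (visible/near-UV)
- Paschen series: n_final = 3 (infrared)
- Brackett series: n_final = 4 (infrared)
- Pfund series: n_final = 5 (far infrared)

Since this transition ends at n = 2, it belongs to the Balmer series.

For reference, this 6 → 2 line has photon energy
ΔE = 13.6057 eV × (1/2² - 1/6²) = 3.0234889 eV,
corresponding to wavelength λ = hc/ΔE = 1239.84 eV·nm / 3.0234889 eV = 410.069 nm in the visible/near-UV region.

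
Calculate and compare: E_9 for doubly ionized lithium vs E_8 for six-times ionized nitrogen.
N⁶⁺ at n = 8 (E = -10.416864 eV)

Using E_n = -13.6057 Z² / n² eV:

Li²⁺ (Z = 3) at n = 9:
E = -13.6057 × 3² / 9² = -13.6057 × 9 / 81 = -1.511744444 eV

N⁶⁺ (Z = 7) at n = 8:
E = -13.6057 × 7² / 8² = -13.6057 × 49 / 64 = -10.416864063 eV

Since -10.416864063 eV < -1.511744444 eV,
N⁶⁺ at n = 8 is more tightly bound (requires more energy to ionize).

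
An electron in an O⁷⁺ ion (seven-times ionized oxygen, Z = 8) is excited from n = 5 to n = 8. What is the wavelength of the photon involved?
58.414 nm

First, find the transition energy using E_n = -13.6057 Z² / n² eV:
E_5 = -13.6057 × 8² / 5² = -34.83059 eV
E_8 = -13.6057 × 8² / 8² = -13.60570 eV

Photon energy: |ΔE| = |E_8 - E_5| = 21.22489 eV

Convert to wavelength using E = hc/λ with hc = 1239.84 eV·nm:
λ = hc/E = 1239.84 eV·nm / 21.22489 eV
λ = 58.414 nm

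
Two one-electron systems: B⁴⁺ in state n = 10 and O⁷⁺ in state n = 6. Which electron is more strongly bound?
O⁷⁺ at n = 6 (E = -24.1879 eV)

Using E_n = -13.6057 Z² / n² eV:

B⁴⁺ (Z = 5) at n = 10:
E = -13.6057 × 5² / 10² = -13.6057 × 25 / 100 = -3.4014250 eV

O⁷⁺ (Z = 8) at n = 6:
E = -13.6057 × 8² / 6² = -13.6057 × 64 / 36 = -24.1879111 eV

Since -24.1879111 eV < -3.4014250 eV,
O⁷⁺ at n = 6 is more tightly bound (requires more energy to ionize).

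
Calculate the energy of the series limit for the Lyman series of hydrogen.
13.606 eV

The series limit corresponds to the transition from n = ∞ to n = 1.
This is the highest energy (shortest wavelength) transition in the Lyman series.

E_∞ = 0 eV
E_1 = -13.6057 / 1² = -13.606 eV

Energy at series limit:
ΔE = E_∞ - E_1 = 0 - (-13.606) = 13.606 eV

This energy equals the ionization energy from the n = 1 state of hydrogen.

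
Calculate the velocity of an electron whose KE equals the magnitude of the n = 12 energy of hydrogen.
1.82e+05 m/s (or 0.060811% of c)

The binding energy at n = 12 for hydrogen is:
E_12 = -13.6057/12² = -0.09448403 eV
|E_12| = 0.09448403 eV

Convert to Joules:
KE = 0.09448403 eV × (1.602177 × 10⁻¹⁹ J/eV) = 1.5138e-20 J

Using KE = ½mv²:
v = √(2·KE/m_e)
v = √(2 × 1.5138e-20 J / 9.10938 × 10⁻³¹ kg)
v = 1.82e+05 m/s

This is approximately 0.060811% the speed of light.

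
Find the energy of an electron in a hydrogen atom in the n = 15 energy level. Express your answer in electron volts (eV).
-0.06 eV

The energy levels of a hydrogen-like atom are given by:
E_n = -13.6057 eV / n²

For n = 15:
E_15 = -13.6057 eV / 15²
E_15 = -13.6057 eV / 225
E_15 = -0.06 eV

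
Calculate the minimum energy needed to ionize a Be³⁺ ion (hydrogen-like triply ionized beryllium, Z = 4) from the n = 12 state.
1.512 eV

The ionization energy is the energy needed to remove the electron completely (n → ∞).

For a hydrogen-like ion with Z = 4, E_n = -13.6057 Z² / n² eV.

At n = 12: E_12 = -13.6057 × 4² / 12² = -1.511744 eV
At n = ∞: E_∞ = 0 eV

Ionization energy = E_∞ - E_12 = 0 - (-1.511744) = 1.511744 eV
Ionization energy ≈ 1.512 eV

This is also called the binding energy of the electron in state n = 12.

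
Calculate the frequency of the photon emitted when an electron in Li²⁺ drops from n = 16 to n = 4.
1.7349e+15 Hz

First, find the transition energy:
E_16 = -13.6057 × 3² / 16² = -0.4783254 eV
E_4 = -13.6057 × 3² / 4² = -7.6532063 eV
|ΔE| = |E_4 - E_16| = 7.1748809 eV

Convert to Joules: E = 7.1748809 eV × (1.602177 × 10⁻¹⁹ J/eV) = 1.149543e-18 J

Using E = hf:
f = E/h = 1.149543e-18 J / (6.62607 × 10⁻³⁴ J·s)
f = 1.7349e+15 Hz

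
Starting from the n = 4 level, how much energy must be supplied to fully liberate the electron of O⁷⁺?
54.422800 eV

The ionization energy is the energy needed to remove the electron completely (n → ∞).

For a hydrogen-like ion with Z = 8, E_n = -13.6057 Z² / n² eV.

At n = 4: E_4 = -13.6057 × 8² / 4² = -54.422800000 eV
At n = ∞: E_∞ = 0 eV

Ionization energy = E_∞ - E_4 = 0 - (-54.422800000) = 54.422800000 eV
Ionization energy ≈ 54.422800 eV

This is also called the binding energy of the electron in state n = 4.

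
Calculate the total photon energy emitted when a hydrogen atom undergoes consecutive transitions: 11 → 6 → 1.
13.493 eV

The energy levels of hydrogen are E_n = -13.6057 / n² eV.

First transition (11 → 6):
ΔE₁ = |E_6 - E_11|
ΔE₁ = |-0.377936111 - (-0.112443802)| = 0.265492 eV

Second transition (6 → 1):
ΔE₂ = |E_1 - E_6|
ΔE₂ = |-13.605700000 - (-0.377936111)| = 13.227764 eV

Total energy released:
E_total = ΔE₁ + ΔE₂ = 0.265492 + 13.227764 = 13.493 eV

Note: This equals the direct transition 11 → 1: 13.493 eV ✓
Energy is conserved regardless of the path taken.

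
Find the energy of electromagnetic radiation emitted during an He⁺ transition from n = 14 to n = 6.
1.23 eV

The energy levels are E_n = -13.6057 Z² eV / n².

Energy at n = 14: E_14 = -13.6057 × 2² / 14² = -0.27767 eV
Energy at n = 6: E_6 = -13.6057 × 2² / 6² = -1.51174 eV

For emission (electron falling to lower state), the photon energy is:
E_photon = E_14 - E_6 = |-0.27767 - (-1.51174)|
E_photon = 1.23 eV

This energy is carried away by the emitted photon.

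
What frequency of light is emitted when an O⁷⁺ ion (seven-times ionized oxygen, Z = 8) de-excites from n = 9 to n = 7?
1.70e+15 Hz

First, find the transition energy:
E_9 = -13.6057 × 8² / 9² = -10.750183 eV
E_7 = -13.6057 × 8² / 7² = -17.770710 eV
|ΔE| = |E_7 - E_9| = 7.020527 eV

Convert to Joules: E = 7.020527 eV × (1.602177 × 10⁻¹⁹ J/eV) = 1.1248e-18 J

Using E = hf:
f = E/h = 1.1248e-18 J / (6.62607 × 10⁻³⁴ J·s)
f = 1.70e+15 Hz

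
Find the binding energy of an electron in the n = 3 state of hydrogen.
1.51 eV

The ionization energy is the energy needed to remove the electron completely (n → ∞).

For hydrogen, E_n = -13.6057 eV / n².

At n = 3: E_3 = -13.6057 / 3² = -1.51174 eV
At n = ∞: E_∞ = 0 eV

Ionization energy = E_∞ - E_3 = 0 - (-1.51174) = 1.51174 eV
Ionization energy ≈ 1.51 eV

This is also called the binding energy of the electron in state n = 3.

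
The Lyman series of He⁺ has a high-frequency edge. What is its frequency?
1.32e+16 Hz

The series limit corresponds to the transition from n = ∞ to n = 1.
This is the highest energy (shortest wavelength) transition in the Lyman series.

E_∞ = 0 eV
E_1 = -13.6057 × 2² / 1² = -54.422800 eV

Energy at series limit:
ΔE = E_∞ - E_1 = 0 - (-54.422800) = 54.422800 eV
E = 54.422800 eV × (1.602177 × 10⁻¹⁹ J/eV) = 8.7195e-18 J
f = E/h = 8.7195e-18 J / (6.62607 × 10⁻³⁴ J·s) = 1.32e+16 Hz

This energy equals the ionization energy from the n = 1 state of He⁺.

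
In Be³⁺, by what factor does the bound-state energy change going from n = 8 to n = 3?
7.1111

Using E_n = -13.6057 Z² / n² eV with Z = 4:

E_3 = -13.6057 × 4² / 3² = -217.6912 / 9 = -24.1879111111 eV
E_8 = -13.6057 × 4² / 8² = -217.6912 / 64 = -3.4014250000 eV

The ratio is:
E_3/E_8 = (-24.1879111111) / (-3.4014250000)
E_3/E_8 = (-217.6912/9) / (-217.6912/64)
E_3/E_8 = 64/9
E_3/E_8 = 7.1111
(Note: the Z² factors cancel in the ratio.)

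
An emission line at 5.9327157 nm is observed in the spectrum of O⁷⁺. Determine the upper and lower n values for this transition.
n = 10 → n = 2

First, find the photon energy from the wavelength (hc = 1239.84 eV·nm):
E = hc/λ = 1239.84 eV·nm / 5.9327157 nm = 208.98355 eV

The energy levels of O⁷⁺ satisfy E_n = -13.6057 × 8² / n² eV, so an emission n_i → n_f releases
ΔE = 13.6057 × 8² × (1/n_f² − 1/n_i²) eV.

Setting ΔE equal to the photon energy:
1/n_f² − 1/n_i² = 208.98355 / (13.6057 × 8²) = 0.24000000

Since 1/n_i² must be positive, we need 1/n_f² > 0.24000000, i.e. n_f ≤ 2. For each allowed n_f, solve n_i = (1/n_f² − 0.24000000)^(−1/2) and check whether it is a whole number:
  n_f = 1: 1/n_i² = 1.00000000 − 0.24000000 = 0.76000000 → n_i = 1.147  (not an integer) ✗
  n_f = 2: 1/n_i² = 0.25000000 − 0.24000000 = 0.01000000 → n_i = 10.000  → integer, n_i = 10 ✓

Only n_f = 2 gives an integer upper level, n_i = 10.

The transition is from n = 10 to n = 2 (emission).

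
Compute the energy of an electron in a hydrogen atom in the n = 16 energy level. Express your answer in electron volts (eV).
-0.05315 eV

The energy levels of a hydrogen-like atom are given by:
E_n = -13.6057 eV / n²

For n = 16:
E_16 = -13.6057 eV / 16²
E_16 = -13.6057 eV / 256
E_16 = -0.05315 eV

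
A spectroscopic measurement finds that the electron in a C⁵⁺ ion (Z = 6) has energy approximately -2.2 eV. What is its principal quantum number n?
n = 15

The exact energy levels follow E_n = -13.6057 Z² / n² eV with Z = 6.

The measured value (-2.2 eV) is reported to only 2 significant figures, so we must test candidate n values and see which one matches to that precision.

Candidate energies:
  n = 13:  E = -13.6057 × 6² / 13² = -2.89826 eV
  n = 14:  E = -13.6057 × 6² / 14² = -2.49901 eV
  n = 15:  E = -13.6057 × 6² / 15² = -2.17691 eV  ← matches
  n = 16:  E = -13.6057 × 6² / 16² = -1.91330 eV
  n = 17:  E = -13.6057 × 6² / 17² = -1.69483 eV

Checking against the measurement of -2.2 eV (2 sig figs), only n = 15 agrees:
E_15 = -2.17691 eV, which rounds to -2.2 eV ✓

Therefore n = 15.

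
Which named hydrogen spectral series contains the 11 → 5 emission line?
Pfund series

The spectral series in hydrogen are named based on the final (lower) energy level:
- Lyman series: n_final = 1 (ultraviolet)
- Balmer series: n_final = 2 (visible/near-UV)
- Paschen series: n_final = 3 (infrared)
- Brackett series: n_final = 4 (infrared)
- Pfund series: n_final = 5 (far infrared)

Since this transition ends at n = 5, it belongs to the Pfund series.

For reference, this 11 → 5 line has photon energy
ΔE = 13.6057 eV × (1/5² - 1/11²) = 0.43178419835 eV,
corresponding to wavelength λ = hc/ΔE = 1239.84 eV·nm / 0.43178419835 eV = 2871.43440 nm in the far infrared region.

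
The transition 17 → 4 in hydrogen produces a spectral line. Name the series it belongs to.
Brackett series

The spectral series in hydrogen are named based on the final (lower) energy level:
- Lyman series: n_final = 1 (ultraviolet)
- Balmer series: n_final = 2 (visible/near-UV)
- Paschen series: n_final = 3 (infrared)
- Brackett series: n_final = 4 (infrared)
- Pfund series: n_final = 5 (far infrared)

Since this transition ends at n = 4, it belongs to the Brackett series.

For reference, this 17 → 4 line has photon energy
ΔE = 13.6057 eV × (1/4² - 1/17²) = 0.80327770329 eV,
corresponding to wavelength λ = hc/ΔE = 1239.84 eV·nm / 0.80327770329 eV = 1543.47618 nm in the infrared region.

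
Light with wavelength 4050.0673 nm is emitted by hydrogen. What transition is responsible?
n = 5 → n = 4

First, find the photon energy from the wavelength (hc = 1239.84 eV·nm):
E = hc/λ = 1239.84 eV·nm / 4050.0673 nm = 0.30612825 eV

The energy levels of hydrogen satisfy E_n = -13.6057 / n² eV, so an emission n_i → n_f releases
ΔE = 13.6057 × (1/n_f² − 1/n_i²) eV.

Setting ΔE equal to the photon energy:
1/n_f² − 1/n_i² = 0.30612825 / 13.6057 = 0.022500000

Since 1/n_i² must be positive, we need 1/n_f² > 0.022500000, i.e. n_f ≤ 6. For each allowed n_f, solve n_i = (1/n_f² − 0.022500000)^(−1/2) and check whether it is a whole number:
  n_f = 1: 1/n_i² = 1.000000000 − 0.022500000 = 0.977500000 → n_i = 1.011  (not an integer) ✗
  n_f = 2: 1/n_i² = 0.250000000 − 0.022500000 = 0.227500000 → n_i = 2.097  (not an integer) ✗
  n_f = 3: 1/n_i² = 0.111111111 − 0.022500000 = 0.088611111 → n_i = 3.359  (not an integer) ✗
  n_f = 4: 1/n_i² = 0.062500000 − 0.022500000 = 0.040000000 → n_i = 5.000  → integer, n_i = 5 ✓
  n_f = 5: 1/n_i² = 0.040000000 − 0.022500000 = 0.017500000 → n_i = 7.559  (not an integer) ✗
  n_f = 6: 1/n_i² = 0.027777778 − 0.022500000 = 0.005277778 → n_i = 13.765  (not an integer) ✗

Only n_f = 4 gives an integer upper level, n_i = 5.

The transition is from n = 5 to n = 4 (emission).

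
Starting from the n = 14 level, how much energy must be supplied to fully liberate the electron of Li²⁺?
0.62475 eV

The ionization energy is the energy needed to remove the electron completely (n → ∞).

For a hydrogen-like ion with Z = 3, E_n = -13.6057 Z² / n² eV.

At n = 14: E_14 = -13.6057 × 3² / 14² = -0.62475153 eV
At n = ∞: E_∞ = 0 eV

Ionization energy = E_∞ - E_14 = 0 - (-0.62475153) = 0.62475153 eV
Ionization energy ≈ 0.62475 eV

This is also called the binding energy of the electron in state n = 14.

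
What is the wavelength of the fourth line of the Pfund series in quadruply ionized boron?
131.807992 nm

The lines of a series are numbered from the longest wavelength (smallest ΔE) outward; the fourth line is the transition from n = n_f + 4 to n_f.
The Pfund series has all transitions ending at n_f = 5.

For B⁴⁺ (Z = 5), the fourth line (δ-line) is the jump from n = 9 to n = 5:
E_9 = -13.6057 × 5² / 9² = -4.1992901235 eV
E_5 = -13.6057 × 5² / 5² = -13.6057000000 eV
ΔE = E_9 - E_5 = 9.4064098765 eV

λ = hc/E = 1239.84 eV·nm / 9.4064098765 eV
λ = 131.807992 nm

This is the δ-line of the Pfund series in B⁴⁺.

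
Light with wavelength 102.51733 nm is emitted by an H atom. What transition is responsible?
n = 3 → n = 1

First, find the photon energy from the wavelength (hc = 1239.84 eV·nm):
E = hc/λ = 1239.84 eV·nm / 102.51733 nm = 12.093955 eV

The energy levels of hydrogen satisfy E_n = -13.6057 / n² eV, so an emission n_i → n_f releases
ΔE = 13.6057 × (1/n_f² − 1/n_i²) eV.

Setting ΔE equal to the photon energy:
1/n_f² − 1/n_i² = 12.093955 / 13.6057 = 0.88888885

Since 1/n_i² must be positive, we need 1/n_f² > 0.88888885, i.e. n_f ≤ 1. For each allowed n_f, solve n_i = (1/n_f² − 0.88888885)^(−1/2) and check whether it is a whole number:
  n_f = 1: 1/n_i² = 1.00000000 − 0.88888885 = 0.11111115 → n_i = 3.000  → integer, n_i = 3 ✓

Only n_f = 1 gives an integer upper level, n_i = 3.

The transition is from n = 3 to n = 1 (emission).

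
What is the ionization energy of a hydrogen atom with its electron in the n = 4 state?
0.850 eV

The ionization energy is the energy needed to remove the electron completely (n → ∞).

For hydrogen, E_n = -13.6057 eV / n².

At n = 4: E_4 = -13.6057 / 4² = -0.850356 eV
At n = ∞: E_∞ = 0 eV

Ionization energy = E_∞ - E_4 = 0 - (-0.850356) = 0.850356 eV
Ionization energy ≈ 0.850 eV

This is also called the binding energy of the electron in state n = 4.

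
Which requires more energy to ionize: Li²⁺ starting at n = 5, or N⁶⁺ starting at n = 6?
N⁶⁺ at n = 6 (E = -18.518869 eV)

Using E_n = -13.6057 Z² / n² eV:

Li²⁺ (Z = 3) at n = 5:
E = -13.6057 × 3² / 5² = -13.6057 × 9 / 25 = -4.898052000 eV

N⁶⁺ (Z = 7) at n = 6:
E = -13.6057 × 7² / 6² = -13.6057 × 49 / 36 = -18.518869444 eV

Since -18.518869444 eV < -4.898052000 eV,
N⁶⁺ at n = 6 is more tightly bound (requires more energy to ionize).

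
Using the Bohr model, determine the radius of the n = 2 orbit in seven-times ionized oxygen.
0.0265 nm (or 0.2646 Å)

The Bohr radius formula is:
r_n = n² a₀ / Z

where a₀ = 0.0529177 nm is the Bohr radius.

For O⁷⁺ (Z = 8) at n = 2:
r_2 = 2² × 0.0529177 nm / 8
r_2 = 4 × 0.0529177 nm / 8
r_2 = 0.21167 nm / 8
r_2 = 0.0265 nm

The electron orbits at approximately 0.0265 nm from the nucleus.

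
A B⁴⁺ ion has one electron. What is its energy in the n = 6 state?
-9.448 eV

For hydrogen-like ions, the energy levels scale with Z²:
E_n = -13.6057 Z² / n² eV

For B⁴⁺ (Z = 5) at n = 6:
E_6 = -13.6057 × 5² / 6²
E_6 = -13.6057 × 25 / 36
E_6 = -340.1425 / 36
E_6 = -9.448 eV

The energy is 25 times more negative than hydrogen at the same n due to the stronger nuclear charge.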